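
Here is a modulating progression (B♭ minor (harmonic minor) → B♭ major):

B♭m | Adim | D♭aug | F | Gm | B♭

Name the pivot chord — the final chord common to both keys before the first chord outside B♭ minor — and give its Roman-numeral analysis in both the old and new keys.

Chords diatonic to B♭ minor: B♭m, Cdim, D♭aug, E♭m, F, G♭, Adim.
Reading the progression, the first chord not in that set is Gm, so the modulation leaves B♭ minor there.
The chord immediately before Gm is F, which is diatonic to both keys: V in B♭ minor and V in B♭ major.

F — V in B♭ minor, V in B♭ major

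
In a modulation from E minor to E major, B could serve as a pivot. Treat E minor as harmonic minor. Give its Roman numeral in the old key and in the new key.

V in E minor; V in E major

The scale of E minor (harmonic minor) is E F# G A B C D#; B is degree 5, and the triad built there (B-D#-F#) is major, so it is V.
The scale of E major is E F# G# A B C# D#; B is degree 5, and the triad built there (B-D#-F#) is major, so it is V.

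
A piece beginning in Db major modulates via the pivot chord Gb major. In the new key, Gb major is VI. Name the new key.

Bb minor

The numeral VI denotes a major triad on scale degree 6. With Gb on degree 6, the tonic of the new key is Bb.
Degree 6 carries a major triad in minor keys, so the destination is Bb minor.
Check: the diatonic triads of Bb minor (natural minor) are Bbm (i), Cdim (ii°), Db (III), Ebm (iv), Fm (v), Gb (VI), Ab (VII) — Gb major is indeed VI.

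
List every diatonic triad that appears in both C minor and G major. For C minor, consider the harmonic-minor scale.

Triads in C minor (harmonic minor): Cm (i), Ddim (ii°), Ebaug (III+), Fm (iv), G (V), Ab (VI), Bdim (vii°).
Triads in G major: G (I), Am (ii), Bm (iii), C (IV), D (V), Em (vi), F#dim (vii°).
Shared triads with their functions: G (V in C minor, I in G major).

G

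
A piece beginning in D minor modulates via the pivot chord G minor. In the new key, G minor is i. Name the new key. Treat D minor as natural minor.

The numeral i denotes a minor triad on scale degree 1. With G on degree 1, the tonic of the new key is G.
Degree 1 carries a minor triad in minor keys, so the destination is G minor.
Check: the diatonic triads of G minor (natural minor) are Gm (i), Adim (ii°), B♭ (III), Cm (iv), Dm (v), E♭ (VI), F (VII) — G minor is indeed i.

G minor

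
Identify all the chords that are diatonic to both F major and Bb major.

Triads in F major: F major (I), G minor (ii), A minor (iii), Bb major (IV), C major (V), D minor (vi), E diminished (vii°).
Triads in Bb major: Bb major (I), C minor (ii), D minor (iii), Eb major (IV), F major (V), G minor (vi), A diminished (vii°).
Shared triads with their functions: F major (I in F major, V in Bb major); G minor (ii in F major, vi in Bb major); Bb major (IV in F major, I in Bb major); D minor (vi in F major, iii in Bb major).

F, Gm, Bb, Dm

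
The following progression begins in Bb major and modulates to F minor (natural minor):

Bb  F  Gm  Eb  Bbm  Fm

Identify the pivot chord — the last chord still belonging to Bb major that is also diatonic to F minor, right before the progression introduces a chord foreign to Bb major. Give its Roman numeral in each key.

Chords diatonic to Bb major: Bb, Cm, Dm, Eb, F, Gm, Adim.
Reading the progression, the first chord not in that set is Bbm, so the modulation leaves Bb major there.
The chord immediately before Bbm is Eb, which is diatonic to both keys: IV in Bb major and VII in F minor.

Eb — IV in Bb major, VII in F minor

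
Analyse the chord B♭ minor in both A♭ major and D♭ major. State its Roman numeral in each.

ii in A♭ major; vi in D♭ major

The scale of A♭ major is A♭ B♭ C D♭ E♭ F G; B♭ is degree 2, and the triad built there (B♭-D♭-F) is minor, so it is ii.
The scale of D♭ major is D♭ E♭ F G♭ A♭ B♭ C; B♭ is degree 6, and the triad built there (B♭-D♭-F) is minor, so it is vi.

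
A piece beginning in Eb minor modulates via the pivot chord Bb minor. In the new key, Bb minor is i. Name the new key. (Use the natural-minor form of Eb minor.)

Bb minor

The numeral i denotes a minor triad on scale degree 1. With Bb on degree 1, the tonic of the new key is Bb.
Degree 1 carries a minor triad in minor keys, so the destination is Bb minor.
Check: the diatonic triads of Bb minor (natural minor) are Bbm (i), Cdim (ii°), Db (III), Ebm (iv), Fm (v), Gb (VI), Ab (VII) — Bb minor is indeed i.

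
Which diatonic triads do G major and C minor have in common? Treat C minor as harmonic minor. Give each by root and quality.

Triads in G major: G (I), Am (ii), Bm (iii), C (IV), D (V), Em (vi), F#dim (vii°).
Triads in C minor (harmonic minor): Cm (i), Ddim (ii°), Ebaug (III+), Fm (iv), G (V), Ab (VI), Bdim (vii°).
Shared triads with their functions: G (I in G major, V in C minor).

G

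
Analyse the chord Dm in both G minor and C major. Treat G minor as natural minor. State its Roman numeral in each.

The scale of G minor (natural minor) is G A Bb C D Eb F; D is degree 5, and the triad built there (D-F-A) is minor, so it is v.
The scale of C major is C D E F G A B; D is degree 2, and the triad built there (D-F-A) is minor, so it is ii.

v in G minor; ii in C major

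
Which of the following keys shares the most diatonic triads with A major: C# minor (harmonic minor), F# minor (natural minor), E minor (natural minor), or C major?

Triads of A major: A major (I), B minor (ii), C# minor (iii), D major (IV), E major (V), F# minor (vi), G# diminished (vii°).
C# minor (harmonic minor) shares 3: A, C#m, F#m.
F# minor (natural minor) shares 7: A, Bm, C#m, D, E, F#m, G#dim.
E minor (natural minor) shares 2: Bm, D.
C major shares 0: none.
The most common triads (7) are shared with F# minor.

F# minor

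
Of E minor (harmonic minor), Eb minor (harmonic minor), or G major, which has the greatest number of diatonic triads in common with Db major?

Eb minor

Triads of Db major: Db major (I), Eb minor (ii), F minor (iii), Gb major (IV), Ab major (V), Bb minor (vi), C diminished (vii°).
E minor (harmonic minor) shares 0: none.
Eb minor (harmonic minor) shares 1: Ebm.
G major shares 0: none.
The most common triads (1) are shared with Eb minor.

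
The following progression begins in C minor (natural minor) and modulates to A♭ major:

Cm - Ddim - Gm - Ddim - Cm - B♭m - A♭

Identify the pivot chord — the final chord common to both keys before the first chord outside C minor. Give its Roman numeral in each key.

Cm — i in C minor, iii in A♭ major

Chords diatonic to C minor: Cm, Ddim, E♭, Fm, Gm, A♭, B♭.
Reading the progression, the first chord not in that set is B♭m, so the modulation leaves C minor there.
The chord immediately before B♭m is Cm, which is diatonic to both keys: i in C minor and iii in A♭ major.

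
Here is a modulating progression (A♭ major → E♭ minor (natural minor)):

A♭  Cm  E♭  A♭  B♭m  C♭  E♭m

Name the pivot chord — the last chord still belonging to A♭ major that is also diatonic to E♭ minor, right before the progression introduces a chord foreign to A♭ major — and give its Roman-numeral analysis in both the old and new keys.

B♭m — ii in A♭ major, v in E♭ minor

Chords diatonic to A♭ major: A♭, B♭m, Cm, D♭, E♭, Fm, Gdim.
Reading the progression, the first chord not in that set is C♭, so the modulation leaves A♭ major there.
The chord immediately before C♭ is B♭m, which is diatonic to both keys: ii in A♭ major and v in E♭ minor.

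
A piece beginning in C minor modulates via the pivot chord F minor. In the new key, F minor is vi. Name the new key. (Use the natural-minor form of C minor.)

A♭ major

The numeral vi denotes a minor triad on scale degree 6. With F on degree 6, the tonic of the new key is A♭.
Degree 6 carries a minor triad in major keys, so the destination is A♭ major.
Check: the diatonic triads of A♭ major are A♭ (I), B♭m (ii), Cm (iii), D♭ (IV), E♭ (V), Fm (vi), Gdim (vii°) — F minor is indeed vi.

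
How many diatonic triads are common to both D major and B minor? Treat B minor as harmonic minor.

4

Diatonic triads of D major: D major (I), E minor (ii), F# minor (iii), G major (IV), A major (V), B minor (vi), C# diminished (vii°).
Diatonic triads of B minor (harmonic minor): B minor (i), C# diminished (ii°), D augmented (III+), E minor (iv), F# major (V), G major (VI), A# diminished (vii°).
Matching root and quality in both lists: E minor, G major, B minor, C# diminished.
That gives 4 common triads.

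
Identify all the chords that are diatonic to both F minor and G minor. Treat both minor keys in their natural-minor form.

Triads in F minor (natural minor): F minor (i), G diminished (ii°), Ab major (III), Bb minor (iv), C minor (v), Db major (VI), Eb major (VII).
Triads in G minor (natural minor): G minor (i), A diminished (ii°), Bb major (III), C minor (iv), D minor (v), Eb major (VI), F major (VII).
Shared triads with their functions: C minor (v in F minor, iv in G minor); Eb major (VII in F minor, VI in G minor).

Cm, Eb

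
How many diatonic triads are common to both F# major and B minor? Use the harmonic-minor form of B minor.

1

Diatonic triads of F# major: F# (I), G#m (ii), A#m (iii), B (IV), C# (V), D#m (vi), E#dim (vii°).
Diatonic triads of B minor (harmonic minor): Bm (i), C#dim (ii°), Daug (III+), Em (iv), F# (V), G (VI), A#dim (vii°).
Matching root and quality in both lists: F#.
That gives 1 common triad.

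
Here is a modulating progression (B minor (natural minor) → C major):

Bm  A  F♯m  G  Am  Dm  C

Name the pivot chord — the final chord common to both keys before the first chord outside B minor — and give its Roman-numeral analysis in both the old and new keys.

G — VI in B minor, V in C major

Chords diatonic to B minor: Bm, C♯dim, D, Em, F♯m, G, A.
Reading the progression, the first chord not in that set is Am, so the modulation leaves B minor there.
The chord immediately before Am is G, which is diatonic to both keys: VI in B minor and V in C major.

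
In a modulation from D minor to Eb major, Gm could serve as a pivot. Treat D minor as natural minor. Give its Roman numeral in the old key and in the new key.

The scale of D minor (natural minor) is D E F G A Bb C; G is degree 4, and the triad built there (G-Bb-D) is minor, so it is iv.
The scale of Eb major is Eb F G Ab Bb C D; G is degree 3, and the triad built there (G-Bb-D) is minor, so it is iii.

iv in D minor; iii in Eb major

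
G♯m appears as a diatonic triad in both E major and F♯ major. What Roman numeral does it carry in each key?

The scale of E major is E F♯ G♯ A B C♯ D♯; G♯ is degree 3, and the triad built there (G♯-B-D♯) is minor, so it is iii.
The scale of F♯ major is F♯ G♯ A♯ B C♯ D♯ E♯; G♯ is degree 2, and the triad built there (G♯-B-D♯) is minor, so it is ii.

iii in E major; ii in F♯ major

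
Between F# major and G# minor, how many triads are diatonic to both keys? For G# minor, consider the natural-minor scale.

Diatonic triads of F# major: F# major (I), G# minor (ii), A# minor (iii), B major (IV), C# major (V), D# minor (vi), E# diminished (vii°).
Diatonic triads of G# minor (natural minor): G# minor (i), A# diminished (ii°), B major (III), C# minor (iv), D# minor (v), E major (VI), F# major (VII).
Matching root and quality in both lists: F# major, G# minor, B major, D# minor.
That gives 4 common triads.

4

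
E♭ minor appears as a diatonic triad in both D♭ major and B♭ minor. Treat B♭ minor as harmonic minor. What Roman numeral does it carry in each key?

ii in D♭ major; iv in B♭ minor

The scale of D♭ major is D♭ E♭ F G♭ A♭ B♭ C; E♭ is degree 2, and the triad built there (E♭-G♭-B♭) is minor, so it is ii.
The scale of B♭ minor (harmonic minor) is B♭ C D♭ E♭ F G♭ A; E♭ is degree 4, and the triad built there (E♭-G♭-B♭) is minor, so it is iv.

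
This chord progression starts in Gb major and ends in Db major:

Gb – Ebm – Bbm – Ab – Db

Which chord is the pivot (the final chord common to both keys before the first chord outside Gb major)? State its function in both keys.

Bbm — iii in Gb major, vi in Db major

Chords diatonic to Gb major: Gb, Abm, Bbm, Cb, Db, Ebm, Fdim.
Reading the progression, the first chord not in that set is Ab, so the modulation leaves Gb major there.
The chord immediately before Ab is Bbm, which is diatonic to both keys: iii in Gb major and vi in Db major.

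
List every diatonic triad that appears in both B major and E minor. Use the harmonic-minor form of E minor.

B

Triads in B major: B major (I), C# minor (ii), D# minor (iii), E major (IV), F# major (V), G# minor (vi), A# diminished (vii°).
Triads in E minor (harmonic minor): E minor (i), F# diminished (ii°), G augmented (III+), A minor (iv), B major (V), C major (VI), D# diminished (vii°).
Shared triads with their functions: B major (I in B major, V in E minor).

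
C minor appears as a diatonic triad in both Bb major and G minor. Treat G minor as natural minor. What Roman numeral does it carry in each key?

ii in Bb major; iv in G minor

The scale of Bb major is Bb C D Eb F G A; C is degree 2, and the triad built there (C-Eb-G) is minor, so it is ii.
The scale of G minor (natural minor) is G A Bb C D Eb F; C is degree 4, and the triad built there (C-Eb-G) is minor, so it is iv.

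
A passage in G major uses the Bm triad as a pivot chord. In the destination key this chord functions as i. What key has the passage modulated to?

B minor

The numeral i denotes a minor triad on scale degree 1. With B on degree 1, the tonic of the new key is B.
Degree 1 carries a minor triad in minor keys, so the destination is B minor.
Check: the diatonic triads of B minor (natural minor) are Bm (i), C♯dim (ii°), D (III), Em (iv), F♯m (v), G (VI), A (VII) — Bm is indeed i.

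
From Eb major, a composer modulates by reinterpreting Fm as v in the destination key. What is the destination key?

Bb minor

The numeral v denotes a minor triad on scale degree 5. With F on degree 5, the tonic of the new key is Bb.
Degree 5 carries a minor triad in natural-minor keys, so the destination is Bb minor.
Check: the diatonic triads of Bb minor (natural minor) are Bbm (i), Cdim (ii°), Db (III), Ebm (iv), Fm (v), Gb (VI), Ab (VII) — Fm is indeed v.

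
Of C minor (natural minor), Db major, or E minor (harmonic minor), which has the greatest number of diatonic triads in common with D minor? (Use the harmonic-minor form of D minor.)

C minor

Triads of D minor (harmonic minor): D minor (i), E diminished (ii°), F augmented (III+), G minor (iv), A major (V), Bb major (VI), C# diminished (vii°).
C minor (natural minor) shares 2: Gm, Bb.
Db major shares 0: none.
E minor (harmonic minor) shares 0: none.
The most common triads (2) are shared with C minor.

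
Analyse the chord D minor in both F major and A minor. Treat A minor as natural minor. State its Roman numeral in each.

The scale of F major is F G A Bb C D E; D is degree 6, and the triad built there (D-F-A) is minor, so it is vi.
The scale of A minor (natural minor) is A B C D E F G; D is degree 4, and the triad built there (D-F-A) is minor, so it is iv.

vi in F major; iv in A minor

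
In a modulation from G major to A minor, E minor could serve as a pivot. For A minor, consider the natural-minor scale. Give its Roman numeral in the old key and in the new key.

vi in G major; v in A minor

The scale of G major is G A B C D E F#; E is degree 6, and the triad built there (E-G-B) is minor, so it is vi.
The scale of A minor (natural minor) is A B C D E F G; E is degree 5, and the triad built there (E-G-B) is minor, so it is v.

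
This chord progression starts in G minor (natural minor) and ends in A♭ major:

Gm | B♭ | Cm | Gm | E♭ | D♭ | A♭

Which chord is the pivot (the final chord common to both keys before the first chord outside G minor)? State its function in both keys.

E♭ — VI in G minor, V in A♭ major

Chords diatonic to G minor: Gm, Adim, B♭, Cm, Dm, E♭, F.
Reading the progression, the first chord not in that set is D♭, so the modulation leaves G minor there.
The chord immediately before D♭ is E♭, which is diatonic to both keys: VI in G minor and V in A♭ major.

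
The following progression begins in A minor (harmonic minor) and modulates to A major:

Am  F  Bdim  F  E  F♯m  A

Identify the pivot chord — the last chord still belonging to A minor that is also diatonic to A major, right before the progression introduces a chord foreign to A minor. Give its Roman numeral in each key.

Chords diatonic to A minor: Am, Bdim, Caug, Dm, E, F, G♯dim.
Reading the progression, the first chord not in that set is F♯m, so the modulation leaves A minor there.
The chord immediately before F♯m is E, which is diatonic to both keys: V in A minor and V in A major.

E — V in A minor, V in A major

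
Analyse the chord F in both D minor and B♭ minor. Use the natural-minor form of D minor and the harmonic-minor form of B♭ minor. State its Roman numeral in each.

III in D minor; V in B♭ minor

The scale of D minor (natural minor) is D E F G A B♭ C; F is degree 3, and the triad built there (F-A-C) is major, so it is III.
The scale of B♭ minor (harmonic minor) is B♭ C D♭ E♭ F G♭ A; F is degree 5, and the triad built there (F-A-C) is major, so it is V.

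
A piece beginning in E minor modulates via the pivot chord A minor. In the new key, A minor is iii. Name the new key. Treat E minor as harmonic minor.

The numeral iii denotes a minor triad on scale degree 3. With A on degree 3, the tonic of the new key is F.
Degree 3 carries a minor triad in major keys, so the destination is F major.
Check: the diatonic triads of F major are F (I), Gm (ii), Am (iii), Bb (IV), C (V), Dm (vi), Edim (vii°) — A minor is indeed iii.

F major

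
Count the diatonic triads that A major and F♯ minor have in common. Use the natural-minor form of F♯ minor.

7

Diatonic triads of A major: A (I), Bm (ii), C♯m (iii), D (IV), E (V), F♯m (vi), G♯dim (vii°).
Diatonic triads of F♯ minor (natural minor): F♯m (i), G♯dim (ii°), A (III), Bm (iv), C♯m (v), D (VI), E (VII).
Matching root and quality in both lists: A, Bm, C♯m, D, E, F♯m, G♯dim.
That gives 7 common triads.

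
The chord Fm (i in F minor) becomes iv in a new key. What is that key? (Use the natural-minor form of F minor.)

C minor

The numeral iv denotes a minor triad on scale degree 4. With F on degree 4, the tonic of the new key is C.
Degree 4 carries a minor triad in minor keys, so the destination is C minor.
Check: the diatonic triads of C minor (natural minor) are Cm (i), Ddim (ii°), Eb (III), Fm (iv), Gm (v), Ab (VI), Bb (VII) — Fm is indeed iv.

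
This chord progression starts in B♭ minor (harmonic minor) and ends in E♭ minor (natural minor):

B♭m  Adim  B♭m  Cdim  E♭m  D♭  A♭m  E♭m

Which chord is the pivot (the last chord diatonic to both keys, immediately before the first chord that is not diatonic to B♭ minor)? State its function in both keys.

Chords diatonic to B♭ minor: B♭m, Cdim, D♭aug, E♭m, F, G♭, Adim.
Reading the progression, the first chord not in that set is D♭, so the modulation leaves B♭ minor there.
The chord immediately before D♭ is E♭m, which is diatonic to both keys: iv in B♭ minor and i in E♭ minor.

E♭m — iv in B♭ minor, i in E♭ minor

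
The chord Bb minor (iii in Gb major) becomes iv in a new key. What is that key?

F minor

The numeral iv denotes a minor triad on scale degree 4. With Bb on degree 4, the tonic of the new key is F.
Degree 4 carries a minor triad in minor keys, so the destination is F minor.
Check: the diatonic triads of F minor (natural minor) are Fm (i), Gdim (ii°), Ab (III), Bbm (iv), Cm (v), Db (VI), Eb (VII) — Bb minor is indeed iv.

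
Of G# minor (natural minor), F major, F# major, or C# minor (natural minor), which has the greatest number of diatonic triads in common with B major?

Triads of B major: B (I), C#m (ii), D#m (iii), E (IV), F# (V), G#m (vi), A#dim (vii°).
G# minor (natural minor) shares 7: B, C#m, D#m, E, F#, G#m, A#dim.
F major shares 0: none.
F# major shares 4: B, D#m, F#, G#m.
C# minor (natural minor) shares 4: B, C#m, E, G#m.
The most common triads (7) are shared with G# minor.

G# minor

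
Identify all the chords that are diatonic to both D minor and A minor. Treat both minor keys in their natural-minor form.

Dm, F, Am, C

Triads in D minor (natural minor): Dm (i), Edim (ii°), F (III), Gm (iv), Am (v), Bb (VI), C (VII).
Triads in A minor (natural minor): Am (i), Bdim (ii°), C (III), Dm (iv), Em (v), F (VI), G (VII).
Shared triads with their functions: Dm (i in D minor, iv in A minor); F (III in D minor, VI in A minor); Am (v in D minor, i in A minor); C (VII in D minor, III in A minor).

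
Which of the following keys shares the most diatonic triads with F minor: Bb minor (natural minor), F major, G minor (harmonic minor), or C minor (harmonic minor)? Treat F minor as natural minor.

Bb minor

Triads of F minor (natural minor): F minor (i), G diminished (ii°), Ab major (III), Bb minor (iv), C minor (v), Db major (VI), Eb major (VII).
Bb minor (natural minor) shares 4: Fm, Ab, Bbm, Db.
F major shares 0: none.
G minor (harmonic minor) shares 2: Cm, Eb.
C minor (harmonic minor) shares 3: Fm, Ab, Cm.
The most common triads (4) are shared with Bb minor.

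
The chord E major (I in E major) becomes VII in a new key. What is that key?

F♯ minor

The numeral VII denotes a major triad on scale degree 7. With E on degree 7, the tonic of the new key is F♯.
Degree 7 carries a major triad in natural-minor keys, so the destination is F♯ minor.
Check: the diatonic triads of F♯ minor (natural minor) are F♯m (i), G♯dim (ii°), A (III), Bm (iv), C♯m (v), D (VI), E (VII) — E major is indeed VII.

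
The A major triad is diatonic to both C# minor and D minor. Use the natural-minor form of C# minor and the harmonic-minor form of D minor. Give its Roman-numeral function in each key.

The scale of C# minor (natural minor) is C# D# E F# G# A B; A is degree 6, and the triad built there (A-C#-E) is major, so it is VI.
The scale of D minor (harmonic minor) is D E F G A Bb C#; A is degree 5, and the triad built there (A-C#-E) is major, so it is V.

VI in C# minor; V in D minor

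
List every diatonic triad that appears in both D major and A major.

Triads in D major: D major (I), E minor (ii), F# minor (iii), G major (IV), A major (V), B minor (vi), C# diminished (vii°).
Triads in A major: A major (I), B minor (ii), C# minor (iii), D major (IV), E major (V), F# minor (vi), G# diminished (vii°).
Shared triads with their functions: D major (I in D major, IV in A major); F# minor (iii in D major, vi in A major); A major (V in D major, I in A major); B minor (vi in D major, ii in A major).

D, F#m, A, Bm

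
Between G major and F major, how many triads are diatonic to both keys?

2

Diatonic triads of G major: G (I), Am (ii), Bm (iii), C (IV), D (V), Em (vi), F#dim (vii°).
Diatonic triads of F major: F (I), Gm (ii), Am (iii), Bb (IV), C (V), Dm (vi), Edim (vii°).
Matching root and quality in both lists: Am, C.
That gives 2 common triads.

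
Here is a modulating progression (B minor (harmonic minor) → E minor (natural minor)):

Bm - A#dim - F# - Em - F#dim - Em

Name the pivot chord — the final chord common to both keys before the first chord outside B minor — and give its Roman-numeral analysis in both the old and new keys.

Em — iv in B minor, i in E minor

Chords diatonic to B minor: Bm, C#dim, Daug, Em, F#, G, A#dim.
Reading the progression, the first chord not in that set is F#dim, so the modulation leaves B minor there.
The chord immediately before F#dim is Em, which is diatonic to both keys: iv in B minor and i in E minor.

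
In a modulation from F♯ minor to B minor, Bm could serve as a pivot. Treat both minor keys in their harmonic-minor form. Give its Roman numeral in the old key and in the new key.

The scale of F♯ minor (harmonic minor) is F♯ G♯ A B C♯ D E♯; B is degree 4, and the triad built there (B-D-F♯) is minor, so it is iv.
The scale of B minor (harmonic minor) is B C♯ D E F♯ G A♯; B is degree 1, and the triad built there (B-D-F♯) is minor, so it is i.

iv in F♯ minor; i in B minor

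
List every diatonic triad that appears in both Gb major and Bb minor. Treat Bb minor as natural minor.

Gb, Bbm, Db, Ebm

Triads in Gb major: Gb (I), Abm (ii), Bbm (iii), Cb (IV), Db (V), Ebm (vi), Fdim (vii°).
Triads in Bb minor (natural minor): Bbm (i), Cdim (ii°), Db (III), Ebm (iv), Fm (v), Gb (VI), Ab (VII).
Shared triads with their functions: Gb (I in Gb major, VI in Bb minor); Bbm (iii in Gb major, i in Bb minor); Db (V in Gb major, III in Bb minor); Ebm (vi in Gb major, iv in Bb minor).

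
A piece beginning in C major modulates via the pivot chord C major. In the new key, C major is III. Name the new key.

A minor

The numeral III denotes a major triad on scale degree 3. With C on degree 3, the tonic of the new key is A.
Degree 3 carries a major triad in natural-minor keys, so the destination is A minor.
Check: the diatonic triads of A minor (natural minor) are Am (i), Bdim (ii°), C (III), Dm (iv), Em (v), F (VI), G (VII) — C major is indeed III.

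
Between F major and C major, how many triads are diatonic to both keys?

4

Diatonic triads of F major: F (I), Gm (ii), Am (iii), Bb (IV), C (V), Dm (vi), Edim (vii°).
Diatonic triads of C major: C (I), Dm (ii), Em (iii), F (IV), G (V), Am (vi), Bdim (vii°).
Matching root and quality in both lists: F, Am, C, Dm.
That gives 4 common triads.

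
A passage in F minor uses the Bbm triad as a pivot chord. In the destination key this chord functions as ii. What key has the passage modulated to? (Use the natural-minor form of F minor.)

The numeral ii denotes a minor triad on scale degree 2. With Bb on degree 2, the tonic of the new key is Ab.
Degree 2 carries a minor triad in major keys, so the destination is Ab major.
Check: the diatonic triads of Ab major are Ab (I), Bbm (ii), Cm (iii), Db (IV), Eb (V), Fm (vi), Gdim (vii°) — Bbm is indeed ii.

Ab major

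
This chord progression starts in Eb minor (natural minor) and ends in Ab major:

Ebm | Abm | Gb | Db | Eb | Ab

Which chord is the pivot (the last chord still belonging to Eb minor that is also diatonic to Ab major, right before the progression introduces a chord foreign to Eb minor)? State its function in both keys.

Db — VII in Eb minor, IV in Ab major

Chords diatonic to Eb minor: Ebm, Fdim, Gb, Abm, Bbm, Cb, Db.
Reading the progression, the first chord not in that set is Eb, so the modulation leaves Eb minor there.
The chord immediately before Eb is Db, which is diatonic to both keys: VII in Eb minor and IV in Ab major.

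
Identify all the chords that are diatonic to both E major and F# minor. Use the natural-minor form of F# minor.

E, F#m, A, C#m

Triads in E major: E major (I), F# minor (ii), G# minor (iii), A major (IV), B major (V), C# minor (vi), D# diminished (vii°).
Triads in F# minor (natural minor): F# minor (i), G# diminished (ii°), A major (III), B minor (iv), C# minor (v), D major (VI), E major (VII).
Shared triads with their functions: E major (I in E major, VII in F# minor); F# minor (ii in E major, i in F# minor); A major (IV in E major, III in F# minor); C# minor (vi in E major, v in F# minor).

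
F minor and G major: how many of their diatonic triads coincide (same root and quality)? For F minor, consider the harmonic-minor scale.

Diatonic triads of F minor (harmonic minor): F minor (i), G diminished (ii°), Ab augmented (III+), Bb minor (iv), C major (V), Db major (VI), E diminished (vii°).
Diatonic triads of G major: G major (I), A minor (ii), B minor (iii), C major (IV), D major (V), E minor (vi), F# diminished (vii°).
Matching root and quality in both lists: C major.
That gives 1 common triad.

1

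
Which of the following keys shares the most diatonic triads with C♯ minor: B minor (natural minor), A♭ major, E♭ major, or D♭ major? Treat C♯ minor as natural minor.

Triads of C♯ minor (natural minor): C♯m (i), D♯dim (ii°), E (III), F♯m (iv), G♯m (v), A (VI), B (VII).
B minor (natural minor) shares 2: F♯m, A.
A♭ major shares 0: none.
E♭ major shares 0: none.
D♭ major shares 0: none.
The most common triads (2) are shared with B minor.

B minor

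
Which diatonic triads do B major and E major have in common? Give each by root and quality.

Triads in B major: B (I), C♯m (ii), D♯m (iii), E (IV), F♯ (V), G♯m (vi), A♯dim (vii°).
Triads in E major: E (I), F♯m (ii), G♯m (iii), A (IV), B (V), C♯m (vi), D♯dim (vii°).
Shared triads with their functions: B (I in B major, V in E major); C♯m (ii in B major, vi in E major); E (IV in B major, I in E major); G♯m (vi in B major, iii in E major).

B, C♯m, E, G♯m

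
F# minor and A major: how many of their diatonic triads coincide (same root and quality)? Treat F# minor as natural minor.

7

Diatonic triads of F# minor (natural minor): F#m (i), G#dim (ii°), A (III), Bm (iv), C#m (v), D (VI), E (VII).
Diatonic triads of A major: A (I), Bm (ii), C#m (iii), D (IV), E (V), F#m (vi), G#dim (vii°).
Matching root and quality in both lists: F#m, G#dim, A, Bm, C#m, D, E.
That gives 7 common triads.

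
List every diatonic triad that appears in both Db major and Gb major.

Triads in Db major: Db (I), Ebm (ii), Fm (iii), Gb (IV), Ab (V), Bbm (vi), Cdim (vii°).
Triads in Gb major: Gb (I), Abm (ii), Bbm (iii), Cb (IV), Db (V), Ebm (vi), Fdim (vii°).
Shared triads with their functions: Db (I in Db major, V in Gb major); Ebm (ii in Db major, vi in Gb major); Gb (IV in Db major, I in Gb major); Bbm (vi in Db major, iii in Gb major).

Db, Ebm, Gb, Bbm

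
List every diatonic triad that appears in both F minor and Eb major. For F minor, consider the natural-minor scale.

Triads in F minor (natural minor): F minor (i), G diminished (ii°), Ab major (III), Bb minor (iv), C minor (v), Db major (VI), Eb major (VII).
Triads in Eb major: Eb major (I), F minor (ii), G minor (iii), Ab major (IV), Bb major (V), C minor (vi), D diminished (vii°).
Shared triads with their functions: F minor (i in F minor, ii in Eb major); Ab major (III in F minor, IV in Eb major); C minor (v in F minor, vi in Eb major); Eb major (VII in F minor, I in Eb major).

Fm, Ab, Cm, Eb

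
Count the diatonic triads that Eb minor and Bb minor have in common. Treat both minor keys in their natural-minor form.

4

Diatonic triads of Eb minor (natural minor): Eb minor (i), F diminished (ii°), Gb major (III), Ab minor (iv), Bb minor (v), Cb major (VI), Db major (VII).
Diatonic triads of Bb minor (natural minor): Bb minor (i), C diminished (ii°), Db major (III), Eb minor (iv), F minor (v), Gb major (VI), Ab major (VII).
Matching root and quality in both lists: Eb minor, Gb major, Bb minor, Db major.
That gives 4 common triads.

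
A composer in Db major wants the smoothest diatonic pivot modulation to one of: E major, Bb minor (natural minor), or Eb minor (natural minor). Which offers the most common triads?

Triads of Db major: Db major (I), Eb minor (ii), F minor (iii), Gb major (IV), Ab major (V), Bb minor (vi), C diminished (vii°).
E major shares 0: none.
Bb minor (natural minor) shares 7: Db, Ebm, Fm, Gb, Ab, Bbm, Cdim.
Eb minor (natural minor) shares 4: Db, Ebm, Gb, Bbm.
The most common triads (7) are shared with Bb minor.

Bb minor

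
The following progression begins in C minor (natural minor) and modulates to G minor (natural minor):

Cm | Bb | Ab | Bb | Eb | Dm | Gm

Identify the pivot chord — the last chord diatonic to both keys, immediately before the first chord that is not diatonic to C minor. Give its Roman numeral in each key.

Chords diatonic to C minor: Cm, Ddim, Eb, Fm, Gm, Ab, Bb.
Reading the progression, the first chord not in that set is Dm, so the modulation leaves C minor there.
The chord immediately before Dm is Eb, which is diatonic to both keys: III in C minor and VI in G minor.

Eb — III in C minor, VI in G minor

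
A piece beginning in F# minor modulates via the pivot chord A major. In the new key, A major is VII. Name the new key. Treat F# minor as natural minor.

B minor

The numeral VII denotes a major triad on scale degree 7. With A on degree 7, the tonic of the new key is B.
Degree 7 carries a major triad in natural-minor keys, so the destination is B minor.
Check: the diatonic triads of B minor (natural minor) are Bm (i), C#dim (ii°), D (III), Em (iv), F#m (v), G (VI), A (VII) — A major is indeed VII.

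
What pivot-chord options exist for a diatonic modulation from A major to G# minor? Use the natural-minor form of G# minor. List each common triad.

C#m, E

Triads in A major: A (I), Bm (ii), C#m (iii), D (IV), E (V), F#m (vi), G#dim (vii°).
Triads in G# minor (natural minor): G#m (i), A#dim (ii°), B (III), C#m (iv), D#m (v), E (VI), F# (VII).
Shared triads with their functions: C#m (iii in A major, iv in G# minor); E (V in A major, VI in G# minor).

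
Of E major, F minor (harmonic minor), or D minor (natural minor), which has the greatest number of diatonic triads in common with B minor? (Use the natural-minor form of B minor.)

E major

Triads of B minor (natural minor): B minor (i), C# diminished (ii°), D major (III), E minor (iv), F# minor (v), G major (VI), A major (VII).
E major shares 2: F#m, A.
F minor (harmonic minor) shares 0: none.
D minor (natural minor) shares 0: none.
The most common triads (2) are shared with E major.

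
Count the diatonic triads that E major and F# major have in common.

Diatonic triads of E major: E (I), F#m (ii), G#m (iii), A (IV), B (V), C#m (vi), D#dim (vii°).
Diatonic triads of F# major: F# (I), G#m (ii), A#m (iii), B (IV), C# (V), D#m (vi), E#dim (vii°).
Matching root and quality in both lists: G#m, B.
That gives 2 common triads.

2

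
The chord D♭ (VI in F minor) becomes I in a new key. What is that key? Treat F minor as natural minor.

The numeral I denotes a major triad on scale degree 1. With D♭ on degree 1, the tonic of the new key is D♭.
Degree 1 carries a major triad in major keys, so the destination is D♭ major.
Check: the diatonic triads of D♭ major are D♭ (I), E♭m (ii), Fm (iii), G♭ (IV), A♭ (V), B♭m (vi), Cdim (vii°) — D♭ is indeed I.

D♭ major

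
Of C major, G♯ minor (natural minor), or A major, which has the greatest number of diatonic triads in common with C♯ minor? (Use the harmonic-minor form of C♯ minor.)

A major

Triads of C♯ minor (harmonic minor): C♯ minor (i), D♯ diminished (ii°), E augmented (III+), F♯ minor (iv), G♯ major (V), A major (VI), B♯ diminished (vii°).
C major shares 0: none.
G♯ minor (natural minor) shares 1: C♯m.
A major shares 3: C♯m, F♯m, A.
The most common triads (3) are shared with A major.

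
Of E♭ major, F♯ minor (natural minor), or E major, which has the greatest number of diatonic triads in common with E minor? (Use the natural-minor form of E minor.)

F♯ minor

Triads of E minor (natural minor): E minor (i), F♯ diminished (ii°), G major (III), A minor (iv), B minor (v), C major (VI), D major (VII).
E♭ major shares 0: none.
F♯ minor (natural minor) shares 2: Bm, D.
E major shares 0: none.
The most common triads (2) are shared with F♯ minor.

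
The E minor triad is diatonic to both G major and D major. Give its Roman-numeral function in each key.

The scale of G major is G A B C D E F#; E is degree 6, and the triad built there (E-G-B) is minor, so it is vi.
The scale of D major is D E F# G A B C#; E is degree 2, and the triad built there (E-G-B) is minor, so it is ii.

vi in G major; ii in D major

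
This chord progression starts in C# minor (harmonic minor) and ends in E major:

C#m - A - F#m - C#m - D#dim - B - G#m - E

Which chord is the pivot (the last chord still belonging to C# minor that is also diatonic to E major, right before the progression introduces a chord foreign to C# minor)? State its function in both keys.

Chords diatonic to C# minor: C#m, D#dim, Eaug, F#m, G#, A, B#dim.
Reading the progression, the first chord not in that set is B, so the modulation leaves C# minor there.
The chord immediately before B is D#dim, which is diatonic to both keys: ii° in C# minor and vii° in E major.

D#dim — ii° in C# minor, vii° in E major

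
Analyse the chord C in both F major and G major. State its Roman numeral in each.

V in F major; IV in G major

The scale of F major is F G A Bb C D E; C is degree 5, and the triad built there (C-E-G) is major, so it is V.
The scale of G major is G A B C D E F#; C is degree 4, and the triad built there (C-E-G) is major, so it is IV.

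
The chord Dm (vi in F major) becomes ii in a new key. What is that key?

C major

The numeral ii denotes a minor triad on scale degree 2. With D on degree 2, the tonic of the new key is C.
Degree 2 carries a minor triad in major keys, so the destination is C major.
Check: the diatonic triads of C major are C (I), Dm (ii), Em (iii), F (IV), G (V), Am (vi), Bdim (vii°) — Dm is indeed ii.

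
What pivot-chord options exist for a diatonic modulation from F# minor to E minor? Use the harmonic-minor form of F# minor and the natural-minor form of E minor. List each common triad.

Triads in F# minor (harmonic minor): F# minor (i), G# diminished (ii°), A augmented (III+), B minor (iv), C# major (V), D major (VI), E# diminished (vii°).
Triads in E minor (natural minor): E minor (i), F# diminished (ii°), G major (III), A minor (iv), B minor (v), C major (VI), D major (VII).
Shared triads with their functions: B minor (iv in F# minor, v in E minor); D major (VI in F# minor, VII in E minor).

Bm, D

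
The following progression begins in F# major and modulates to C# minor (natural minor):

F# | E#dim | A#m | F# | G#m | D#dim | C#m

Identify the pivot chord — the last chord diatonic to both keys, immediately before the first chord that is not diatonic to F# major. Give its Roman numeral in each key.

Chords diatonic to F# major: F#, G#m, A#m, B, C#, D#m, E#dim.
Reading the progression, the first chord not in that set is D#dim, so the modulation leaves F# major there.
The chord immediately before D#dim is G#m, which is diatonic to both keys: ii in F# major and v in C# minor.

G#m — ii in F# major, v in C# minor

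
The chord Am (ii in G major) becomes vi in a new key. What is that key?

The numeral vi denotes a minor triad on scale degree 6. With A on degree 6, the tonic of the new key is C.
Degree 6 carries a minor triad in major keys, so the destination is C major.
Check: the diatonic triads of C major are C (I), Dm (ii), Em (iii), F (IV), G (V), Am (vi), Bdim (vii°) — Am is indeed vi.

C major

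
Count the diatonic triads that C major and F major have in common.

4

Diatonic triads of C major: C major (I), D minor (ii), E minor (iii), F major (IV), G major (V), A minor (vi), B diminished (vii°).
Diatonic triads of F major: F major (I), G minor (ii), A minor (iii), Bb major (IV), C major (V), D minor (vi), E diminished (vii°).
Matching root and quality in both lists: C major, D minor, F major, A minor.
That gives 4 common triads.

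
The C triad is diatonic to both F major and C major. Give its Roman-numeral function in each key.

The scale of F major is F G A Bb C D E; C is degree 5, and the triad built there (C-E-G) is major, so it is V.
The scale of C major is C D E F G A B; C is degree 1, and the triad built there (C-E-G) is major, so it is I.

V in F major; I in C major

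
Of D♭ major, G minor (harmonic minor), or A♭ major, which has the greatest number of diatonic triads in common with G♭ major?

D♭ major

Triads of G♭ major: G♭ major (I), A♭ minor (ii), B♭ minor (iii), C♭ major (IV), D♭ major (V), E♭ minor (vi), F diminished (vii°).
D♭ major shares 4: G♭, B♭m, D♭, E♭m.
G minor (harmonic minor) shares 0: none.
A♭ major shares 2: B♭m, D♭.
The most common triads (4) are shared with D♭ major.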